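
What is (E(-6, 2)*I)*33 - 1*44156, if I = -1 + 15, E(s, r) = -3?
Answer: -45542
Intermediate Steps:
I = 14
(E(-6, 2)*I)*33 - 1*44156 = -3*14*33 - 1*44156 = -42*33 - 44156 = -1386 - 44156 = -45542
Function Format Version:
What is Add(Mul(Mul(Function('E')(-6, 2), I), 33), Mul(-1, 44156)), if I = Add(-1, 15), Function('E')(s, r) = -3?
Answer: -45542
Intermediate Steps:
I = 14
Add(Mul(Mul(Function('E')(-6, 2), I), 33), Mul(-1, 44156)) = Add(Mul(Mul(-3, 14), 33), Mul(-1, 44156)) = Add(Mul(-42, 33), -44156) = Add(-1386, -44156) = -45542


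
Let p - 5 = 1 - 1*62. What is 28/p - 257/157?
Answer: -671/314 ≈ -2.1369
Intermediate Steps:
p = -56 (p = 5 + (1 - 1*62) = 5 + (1 - 62) = 5 - 61 = -56)
28/p - 257/157 = 28/(-56) - 257/157 = 28*(-1/56) - 257*1/157 = -½ - 257/157 = -671/314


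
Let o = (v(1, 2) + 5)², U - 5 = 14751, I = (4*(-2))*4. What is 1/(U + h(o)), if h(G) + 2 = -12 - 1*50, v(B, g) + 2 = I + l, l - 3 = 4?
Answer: 1/14692 ≈ 6.8064e-5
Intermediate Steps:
l = 7 (l = 3 + 4 = 7)
I = -32 (I = -8*4 = -32)
U = 14756 (U = 5 + 14751 = 14756)
v(B, g) = -27 (v(B, g) = -2 + (-32 + 7) = -2 - 25 = -27)
o = 484 (o = (-27 + 5)² = (-22)² = 484)
h(G) = -64 (h(G) = -2 + (-12 - 1*50) = -2 + (-12 - 50) = -2 - 62 = -64)
1/(U + h(o)) = 1/(14756 - 64) = 1/14692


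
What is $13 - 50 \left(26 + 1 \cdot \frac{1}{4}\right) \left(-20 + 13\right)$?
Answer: $\frac{18401}{2} \approx 9200.5$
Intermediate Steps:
$13 - 50 \left(26 + 1 \cdot \frac{1}{4}\right) \left(-20 + 13\right) = 13 - 50 \left(26 + 1 \cdot \frac{1}{4}\right) \left(-7\right) = 13 - 50 \left(26 + \frac{1}{4}\right) \left(-7\right) = 13 - 50 \cdot \frac{105}{4} \left(-7\right) = 13 - - \frac{18375}{2} = 13 + \frac{18375}{2} = \frac{18401}{2}$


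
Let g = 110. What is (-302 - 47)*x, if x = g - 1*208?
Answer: 34202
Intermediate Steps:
x = -98 (x = 110 - 1*208 = 110 - 208 = -98)
(-302 - 47)*x = (-302 - 47)*(-98) = -349*(-98) = 34202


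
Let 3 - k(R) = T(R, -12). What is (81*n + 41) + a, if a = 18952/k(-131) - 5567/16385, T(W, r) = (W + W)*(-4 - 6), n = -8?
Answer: -26352981174/42879545 ≈ -614.58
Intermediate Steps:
T(W, r) = -20*W (T(W, r) = (2*W)*(-10) = -20*W)
k(R) = 3 + 20*R (k(R) = 3 - (-20)*R = 3 + 20*R)
a = -325097359/42879545 (a = 18952/(3 + 20*(-131)) - 5567/16385 = 18952/(3 - 2620) - 5567*1/16385 = 18952/(-2617) - 5567/16385 = 18952*(-1/2617) - 5567/16385 = -18952/2617 - 5567/16385 = -325097359/42879545 ≈ -7.5816)
(81*n + 41) + a = (81*(-8) + 41) - 325097359/42879545 = (-648 + 41) - 325097359/42879545 = -607 - 325097359/42879545 = -26352981174/42879545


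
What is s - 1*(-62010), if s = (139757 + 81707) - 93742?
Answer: 189732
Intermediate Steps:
s = 127722 (s = 221464 - 93742 = 127722)
s - 1*(-62010) = 127722 - 1*(-62010) = 127722 + 62010 = 189732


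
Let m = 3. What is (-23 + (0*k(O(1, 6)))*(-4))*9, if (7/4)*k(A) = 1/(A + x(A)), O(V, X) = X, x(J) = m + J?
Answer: -207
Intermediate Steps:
x(J) = 3 + J
k(A) = 4/(7*(3 + 2*A)) (k(A) = 4/(7*(A + (3 + A))) = 4/(7*(3 + 2*A)))
(-23 + (0*k(O(1, 6)))*(-4))*9 = (-23 + (0*(4/(7*(3 + 2*6))))*(-4))*9 = (-23 + (0*(4/(7*(3 + 12))))*(-4))*9 = (-23 + (0*((4/7)/15))*(-4))*9 = (-23 + (0*((4/7)*(1/15)))*(-4))*9 = (-23 + (0*(4/105))*(-4))*9 = (-23 + 0*(-4))*9 = (-23 + 0)*9 = -23*9 = -207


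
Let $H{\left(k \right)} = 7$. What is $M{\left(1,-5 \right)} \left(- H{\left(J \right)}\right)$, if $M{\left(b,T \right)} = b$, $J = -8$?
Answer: $-7$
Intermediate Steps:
$M{\left(1,-5 \right)} \left(- H{\left(J \right)}\right) = 1 \left(\left(-1\right) 7\right) = 1 \left(-7\right) = -7$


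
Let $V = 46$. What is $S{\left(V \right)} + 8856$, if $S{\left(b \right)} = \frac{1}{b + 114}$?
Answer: $\frac{1416961}{160} \approx 8856.0$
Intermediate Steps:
$S{\left(b \right)} = \frac{1}{114 + b}$
$S{\left(V \right)} + 8856 = \frac{1}{114 + 46} + 8856 = \frac{1}{160} + 8856 = \frac{1416961}{160}$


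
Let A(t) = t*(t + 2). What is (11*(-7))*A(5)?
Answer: -2695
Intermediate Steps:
A(t) = t*(2 + t)
(11*(-7))*A(5) = (11*(-7))*(5*(2 + 5)) = -385*7 = -77*35 = -2695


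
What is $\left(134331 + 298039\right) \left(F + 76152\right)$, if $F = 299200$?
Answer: $162290944240$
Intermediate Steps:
$\left(134331 + 298039\right) \left(F + 76152\right) = \left(134331 + 298039\right) \left(299200 + 76152\right) = 432370 \cdot 375352 = 162290944240$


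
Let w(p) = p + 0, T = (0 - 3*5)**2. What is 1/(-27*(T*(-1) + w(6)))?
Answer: 1/5913 ≈ 0.00016912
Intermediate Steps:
T = 225 (T = (0 - 15)**2 = (-15)**2 = 225)
w(p) = p
1/(-27*(T*(-1) + w(6))) = 1/(-27*(225*(-1) + 6)) = 1/(-27*(-225 + 6)) = 1/(-27*(-219)) = 1/5913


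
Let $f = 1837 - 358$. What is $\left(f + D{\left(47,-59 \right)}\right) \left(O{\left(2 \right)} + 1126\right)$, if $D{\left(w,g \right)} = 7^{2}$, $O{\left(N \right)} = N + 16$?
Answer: $1748032$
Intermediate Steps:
$O{\left(N \right)} = 16 + N$
$f = 1479$
$D{\left(w,g \right)} = 49$
$\left(f + D{\left(47,-59 \right)}\right) \left(O{\left(2 \right)} + 1126\right) = \left(1479 + 49\right) \left(\left(16 + 2\right) + 1126\right) = 1528 \left(18 + 1126\right) = 1528 \cdot 1144 = 1748032$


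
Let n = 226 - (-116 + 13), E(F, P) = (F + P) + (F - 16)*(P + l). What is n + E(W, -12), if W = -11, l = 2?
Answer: 576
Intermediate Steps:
E(F, P) = F + P + (-16 + F)*(2 + P) (E(F, P) = (F + P) + (F - 16)*(P + 2) = (F + P) + (-16 + F)*(2 + P) = F + P + (-16 + F)*(2 + P))
n = 329 (n = 226 - 1*(-103) = 226 + 103 = 329)
n + E(W, -12) = 329 + (-32 - 15*(-12) + 3*(-11) - 11*(-12)) = 329 + (-32 + 180 - 33 + 132) = 329 + 247 = 576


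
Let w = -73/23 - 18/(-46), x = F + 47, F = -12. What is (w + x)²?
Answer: 549081/529 ≈ 1038.0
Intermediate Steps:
x = 35 (x = -12 + 47 = 35)
w = -64/23 (w = -73*1/23 - 18*(-1/46) = -73/23 + 9/23 = -64/23 ≈ -2.7826)
(w + x)² = (-64/23 + 35)² = (741/23)² = 549081/529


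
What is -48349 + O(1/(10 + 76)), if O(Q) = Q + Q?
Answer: -2079006/43 ≈ -48349.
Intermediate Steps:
O(Q) = 2*Q
-48349 + O(1/(10 + 76)) = -48349 + 2/(10 + 76) = -48349 + 2/86 = -48349 + 2*(1/86) = -48349 + 1/43 = -2079006/43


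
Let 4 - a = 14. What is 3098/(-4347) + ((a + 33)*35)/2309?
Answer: -3653947/10037223 ≈ -0.36404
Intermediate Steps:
a = -10 (a = 4 - 1*14 = 4 - 14 = -10)
3098/(-4347) + ((a + 33)*35)/2309 = 3098/(-4347) + ((-10 + 33)*35)/2309 = 3098*(-1/4347) + (23*35)*(1/2309) = -3098/4347 + 805*(1/2309) = -3098/4347 + 805/2309 = -3653947/10037223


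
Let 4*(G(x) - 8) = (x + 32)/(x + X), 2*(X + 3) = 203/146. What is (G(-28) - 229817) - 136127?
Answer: -3238167956/8849 ≈ -3.6594e+5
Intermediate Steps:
X = -673/292 (X = -3 + (203/146)/2 = -3 + (203*(1/146))/2 = -3 + (½)*(203/146) = -3 + 203/292 = -673/292 ≈ -2.3048)
G(x) = 8 + (32 + x)/(4*(-673/292 + x)) (G(x) = 8 + ((x + 32)/(x - 673/292))/4 = 8 + ((32 + x)/(-673/292 + x))/4 = 8 + (32 + x)/(4*(-673/292 + x)))
(G(-28) - 229817) - 136127 = (3*(-1016 + 803*(-28))/(-673 + 292*(-28)) - 229817) - 136127 = (3*(-1016 - 22484)/(-673 - 8176) - 229817) - 136127 = (3*(-23500)/(-8849) - 229817) - 136127 = (3*(-1/8849)*(-23500) - 229817) - 136127 = (70500/8849 - 229817) - 136127 = -2033580133/8849 - 136127 = -3238167956/8849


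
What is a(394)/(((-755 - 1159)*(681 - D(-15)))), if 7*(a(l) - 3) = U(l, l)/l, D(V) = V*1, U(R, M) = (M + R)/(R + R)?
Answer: -8275/3674053152 ≈ -2.2523e-6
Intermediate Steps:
U(R, M) = (M + R)/(2*R) (U(R, M) = (M + R)/((2*R)) = (M + R)*(1/(2*R)) = (M + R)/(2*R))
D(V) = V
a(l) = 3 + 1/(7*l) (a(l) = 3 + (((l + l)/(2*l))/l)/7 = 3 + (((2*l)/(2*l))/l)/7 = 3 + (1/l)/7 = 3 + 1/(7*l))
a(394)/(((-755 - 1159)*(681 - D(-15)))) = (3 + (⅐)/394)/(((-755 - 1159)*(681 - 1*(-15)))) = (3 + (⅐)*(1/394))/((-1914*(681 + 15))) = (3 + 1/2758)/((-1914*696)) = (8275/2758)/(-1332144) = (8275/2758)*(-1/1332144) = -8275/3674053152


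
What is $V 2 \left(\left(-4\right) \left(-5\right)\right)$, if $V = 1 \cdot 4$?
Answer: $160$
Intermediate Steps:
$V = 4$
$V 2 \left(\left(-4\right) \left(-5\right)\right) = 4 \cdot 2 \left(\left(-4\right) \left(-5\right)\right) = 8 \cdot 20 = 160$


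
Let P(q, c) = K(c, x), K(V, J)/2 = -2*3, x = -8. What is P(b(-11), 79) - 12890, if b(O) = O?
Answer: -12902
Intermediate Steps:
K(V, J) = -12 (K(V, J) = 2*(-2*3) = 2*(-6) = -12)
P(q, c) = -12
P(b(-11), 79) - 12890 = -12 - 12890 = -12902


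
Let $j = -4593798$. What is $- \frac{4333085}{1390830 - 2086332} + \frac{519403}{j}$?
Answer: $\frac{180963623903}{29583293487} \approx 6.1171$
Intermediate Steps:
$- \frac{4333085}{1390830 - 2086332} + \frac{519403}{j} = - \frac{4333085}{1390830 - 2086332} + \frac{519403}{-4593798} = - \frac{4333085}{1390830 - 2086332} + 519403 \left(- \frac{1}{4593798}\right) = - \frac{4333085}{-695502} - \frac{519403}{4593798} = \left(-4333085\right) \left(- \frac{1}{695502}\right) - \frac{519403}{4593798} = \frac{4333085}{695502} - \frac{519403}{4593798} = \frac{180963623903}{29583293487}$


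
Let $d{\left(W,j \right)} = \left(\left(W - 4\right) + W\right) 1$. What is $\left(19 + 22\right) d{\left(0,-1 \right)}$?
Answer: $-164$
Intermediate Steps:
$d{\left(W,j \right)} = -4 + 2 W$ ($d{\left(W,j \right)} = \left(\left(-4 + W\right) + W\right) 1 = \left(-4 + 2 W\right) 1 = -4 + 2 W$)
$\left(19 + 22\right) d{\left(0,-1 \right)} = \left(19 + 22\right) \left(-4 + 2 \cdot 0\right) = 41 \left(-4 + 0\right) = 41 \left(-4\right) = -164$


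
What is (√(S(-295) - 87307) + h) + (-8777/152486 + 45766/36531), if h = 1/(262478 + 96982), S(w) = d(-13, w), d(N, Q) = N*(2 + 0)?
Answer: 132961401999667/111242207338020 + I*√87333 ≈ 1.1952 + 295.52*I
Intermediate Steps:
d(N, Q) = 2*N (d(N, Q) = N*2 = 2*N)
S(w) = -26 (S(w) = 2*(-13) = -26)
h = 1/359460 ≈ 2.7820e-6
(√(S(-295) - 87307) + h) + (-8777/152486 + 45766/36531) = (√(-26 - 87307) + 1/359460) + (-8777/152486 + 45766/36531) = (√(-87333) + 1/359460) + (-8777*1/152486 + 45766*(1/36531)) = (I*√87333 + 1/359460) + (-8777/152486 + 45766/36531) = (1/359460 + I*√87333) + 6658041689/5570466066 = 132961401999667/111242207338020 + I*√87333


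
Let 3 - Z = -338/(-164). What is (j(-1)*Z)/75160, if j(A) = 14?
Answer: 539/3081560 ≈ 0.00017491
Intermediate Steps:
Z = 77/82 (Z = 3 - (-338)/(-164) = 3 - (-338)*(-1)/164 = 3 - 1*169/82 = 3 - 169/82 = 77/82 ≈ 0.93902)
(j(-1)*Z)/75160 = (14*(77/82))/75160 = (539/41)*(1/75160) = 539/3081560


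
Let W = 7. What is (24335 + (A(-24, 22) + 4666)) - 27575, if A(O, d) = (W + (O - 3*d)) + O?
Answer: 1319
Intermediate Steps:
A(O, d) = 7 - 3*d + 2*O (A(O, d) = (7 + (O - 3*d)) + O = (7 + O - 3*d) + O = 7 - 3*d + 2*O)
(24335 + (A(-24, 22) + 4666)) - 27575 = (24335 + ((7 - 3*22 + 2*(-24)) + 4666)) - 27575 = (24335 + ((7 - 66 - 48) + 4666)) - 27575 = (24335 + (-107 + 4666)) - 27575 = (24335 + 4559) - 27575 = 28894 - 27575 = 1319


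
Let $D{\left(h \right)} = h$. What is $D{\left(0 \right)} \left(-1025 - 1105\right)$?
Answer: $0$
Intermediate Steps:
$D{\left(0 \right)} \left(-1025 - 1105\right) = 0 \left(-1025 - 1105\right) = 0 \left(-2130\right) = 0$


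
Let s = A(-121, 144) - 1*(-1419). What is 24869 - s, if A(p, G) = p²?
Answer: 8809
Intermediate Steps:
s = 16060 (s = (-121)² - 1*(-1419) = 14641 + 1419 = 16060)
24869 - s = 24869 - 1*16060 = 24869 - 16060 = 8809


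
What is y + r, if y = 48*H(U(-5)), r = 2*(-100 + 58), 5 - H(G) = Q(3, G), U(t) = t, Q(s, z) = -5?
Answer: 396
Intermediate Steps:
H(G) = 10 (H(G) = 5 - 1*(-5) = 5 + 5 = 10)
r = -84 (r = 2*(-42) = -84)
y = 480 (y = 48*10 = 480)
y + r = 480 - 84 = 396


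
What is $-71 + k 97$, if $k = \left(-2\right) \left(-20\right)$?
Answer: $3809$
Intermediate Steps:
$k = 40$
$-71 + k 97 = -71 + 40 \cdot 97 = -71 + 3880 = 3809$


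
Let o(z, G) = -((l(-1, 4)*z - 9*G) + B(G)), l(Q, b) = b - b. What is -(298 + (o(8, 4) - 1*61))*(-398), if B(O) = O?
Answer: 107062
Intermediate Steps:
l(Q, b) = 0
o(z, G) = 8*G (o(z, G) = -((0*z - 9*G) + G) = -((0 - 9*G) + G) = -(-9*G + G) = -(-8)*G = 8*G)
-(298 + (o(8, 4) - 1*61))*(-398) = -(298 + (8*4 - 1*61))*(-398) = -(298 + (32 - 61))*(-398) = -(298 - 29)*(-398) = -269*(-398) = -1*(-107062) = 107062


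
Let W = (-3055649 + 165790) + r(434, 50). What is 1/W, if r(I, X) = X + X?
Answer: -1/2889759 ≈ -3.4605e-7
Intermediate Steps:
r(I, X) = 2*X
W = -2889759 (W = (-3055649 + 165790) + 2*50 = -2889859 + 100 = -2889759)
1/W = 1/(-2889759) = -1/2889759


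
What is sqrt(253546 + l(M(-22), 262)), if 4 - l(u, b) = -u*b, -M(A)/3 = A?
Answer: sqrt(270842) ≈ 520.42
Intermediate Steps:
M(A) = -3*A
l(u, b) = 4 + b*u (l(u, b) = 4 - (-1)*u*b = 4 - (-1)*b*u = 4 + b*u)
sqrt(253546 + l(M(-22), 262)) = sqrt(253546 + (4 + 262*(-3*(-22)))) = sqrt(253546 + (4 + 262*66)) = sqrt(253546 + (4 + 17292)) = sqrt(253546 + 17296) = sqrt(270842)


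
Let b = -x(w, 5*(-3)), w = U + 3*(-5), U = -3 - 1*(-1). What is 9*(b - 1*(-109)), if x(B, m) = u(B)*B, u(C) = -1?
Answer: 828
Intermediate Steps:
U = -2 (U = -3 + 1 = -2)
w = -17 (w = -2 + 3*(-5) = -2 - 15 = -17)
x(B, m) = -B
b = -17 (b = -(-1)*(-17) = -1*17 = -17)
9*(b - 1*(-109)) = 9*(-17 - 1*(-109)) = 9*(-17 + 109) = 9*92 = 828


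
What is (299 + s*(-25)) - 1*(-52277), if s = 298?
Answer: 45126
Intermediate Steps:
(299 + s*(-25)) - 1*(-52277) = (299 + 298*(-25)) - 1*(-52277) = (299 - 7450) + 52277 = -7151 + 52277 = 45126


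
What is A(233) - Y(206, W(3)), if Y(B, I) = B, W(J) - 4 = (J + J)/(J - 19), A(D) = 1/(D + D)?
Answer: -95995/466 ≈ -206.00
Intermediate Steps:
A(D) = 1/(2*D)
W(J) = 4 + 2*J/(-19 + J) (W(J) = 4 + (J + J)/(J - 19) = 4 + (2*J)/(-19 + J) = 4 + 2*J/(-19 + J))
A(233) - Y(206, W(3)) = (½)/233 - 1*206 = (½)*(1/233) - 206 = 1/466 - 206 = -95995/466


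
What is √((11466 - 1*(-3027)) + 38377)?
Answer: √52870 ≈ 229.93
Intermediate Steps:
√((11466 - 1*(-3027)) + 38377) = √((11466 + 3027) + 38377) = √(14493 + 38377) = √52870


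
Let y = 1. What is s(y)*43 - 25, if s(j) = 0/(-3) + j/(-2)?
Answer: -93/2 ≈ -46.500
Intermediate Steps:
s(j) = -j/2 (s(j) = 0*(-1/3) + j*(-1/2) = 0 - j/2 = -j/2)
s(y)*43 - 25 = -1/2*1*43 - 25 = -1/2*43 - 25 = -43/2 - 25 = -93/2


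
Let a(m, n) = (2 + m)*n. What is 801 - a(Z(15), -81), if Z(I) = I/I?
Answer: 1044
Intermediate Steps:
Z(I) = 1
a(m, n) = n*(2 + m)
801 - a(Z(15), -81) = 801 - (-81)*(2 + 1) = 801 - (-81)*3 = 801 - 1*(-243) = 801 + 243 = 1044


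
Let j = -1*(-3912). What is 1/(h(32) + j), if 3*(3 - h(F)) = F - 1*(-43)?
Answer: 1/3890 ≈ 0.00025707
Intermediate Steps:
h(F) = -34/3 - F/3 (h(F) = 3 - (F - 1*(-43))/3 = 3 - (F + 43)/3 = 3 - (43 + F)/3 = 3 + (-43/3 - F/3) = -34/3 - F/3)
j = 3912
1/(h(32) + j) = 1/((-34/3 - ⅓*32) + 3912) = 1/((-34/3 - 32/3) + 3912) = 1/(-22 + 3912) = 1/3890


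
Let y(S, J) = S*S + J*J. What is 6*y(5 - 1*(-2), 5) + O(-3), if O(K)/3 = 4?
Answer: 456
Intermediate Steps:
O(K) = 12 (O(K) = 3*4 = 12)
y(S, J) = J² + S² (y(S, J) = S² + J² = J² + S²)
6*y(5 - 1*(-2), 5) + O(-3) = 6*(5² + (5 - 1*(-2))²) + 12 = 6*(25 + (5 + 2)²) + 12 = 6*(25 + 7²) + 12 = 6*(25 + 49) + 12 = 6*74 + 12 = 444 + 12 = 456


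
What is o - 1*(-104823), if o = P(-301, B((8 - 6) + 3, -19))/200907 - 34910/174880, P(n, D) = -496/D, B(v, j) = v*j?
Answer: 34987634141398993/333778853520 ≈ 1.0482e+5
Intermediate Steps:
B(v, j) = j*v
o = -66621127967/333778853520 (o = -496*(-1/(19*((8 - 6) + 3)))/200907 - 34910/174880 = -496*(-1/(19*(2 + 3)))*(1/200907) - 34910*1/174880 = -496/((-19*5))*(1/200907) - 3491/17488 = -496/(-95)*(1/200907) - 3491/17488 = -496*(-1/95)*(1/200907) - 3491/17488 = (496/95)*(1/200907) - 3491/17488 = 496/19086165 - 3491/17488 = -66621127967/333778853520 ≈ -0.19960)
o - 1*(-104823) = -66621127967/333778853520 - 1*(-104823) = -66621127967/333778853520 + 104823 = 34987634141398993/333778853520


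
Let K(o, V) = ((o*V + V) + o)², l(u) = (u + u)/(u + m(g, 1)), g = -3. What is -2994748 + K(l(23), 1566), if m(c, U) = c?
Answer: 2373518601/100 ≈ 2.3735e+7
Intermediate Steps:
l(u) = 2*u/(-3 + u) (l(u) = (u + u)/(u - 3) = (2*u)/(-3 + u) = 2*u/(-3 + u))
K(o, V) = (V + o + V*o)² (K(o, V) = ((V*o + V) + o)² = ((V + V*o) + o)² = (V + o + V*o)²)
-2994748 + K(l(23), 1566) = -2994748 + (1566 + 2*23/(-3 + 23) + 1566*(2*23/(-3 + 23)))² = -2994748 + (1566 + 2*23/20 + 1566*(2*23/20))² = -2994748 + (1566 + 2*23*(1/20) + 1566*(2*23*(1/20)))² = -2994748 + (1566 + 23/10 + 1566*(23/10))² = -2994748 + (1566 + 23/10 + 18009/5)² = -2994748 + (51701/10)² = -2994748 + 2672993401/100 = 2373518601/100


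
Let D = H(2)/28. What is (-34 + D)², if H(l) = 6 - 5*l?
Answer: 57121/49 ≈ 1165.7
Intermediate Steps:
D = -⅐ (D = (6 - 5*2)/28 = (6 - 10)*(1/28) = -4*1/28 = -⅐ ≈ -0.14286)
(-34 + D)² = (-34 - ⅐)² = (-239/7)² = 57121/49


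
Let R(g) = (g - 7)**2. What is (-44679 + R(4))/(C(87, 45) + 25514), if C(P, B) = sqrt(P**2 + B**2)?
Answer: -569855190/325477301 + 67005*sqrt(1066)/325477301 ≈ -1.7441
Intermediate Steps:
C(P, B) = sqrt(B**2 + P**2)
R(g) = (-7 + g)**2
(-44679 + R(4))/(C(87, 45) + 25514) = (-44679 + (-7 + 4)**2)/(sqrt(45**2 + 87**2) + 25514) = (-44679 + (-3)**2)/(sqrt(2025 + 7569) + 25514) = (-44679 + 9)/(sqrt(9594) + 25514) = -44670/(3*sqrt(1066) + 25514) = -44670/(25514 + 3*sqrt(1066))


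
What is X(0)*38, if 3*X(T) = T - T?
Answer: 0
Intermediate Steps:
X(T) = 0 (X(T) = (T - T)/3 = (⅓)*0 = 0)
X(0)*38 = 0*38 = 0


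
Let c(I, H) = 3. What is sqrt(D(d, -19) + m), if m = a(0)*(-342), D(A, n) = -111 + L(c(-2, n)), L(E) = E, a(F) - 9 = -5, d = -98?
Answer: 6*I*sqrt(41) ≈ 38.419*I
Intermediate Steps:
a(F) = 4 (a(F) = 9 - 5 = 4)
D(A, n) = -108 (D(A, n) = -111 + 3 = -108)
m = -1368 (m = 4*(-342) = -1368)
sqrt(D(d, -19) + m) = sqrt(-108 - 1368) = sqrt(-1476) = 6*I*sqrt(41)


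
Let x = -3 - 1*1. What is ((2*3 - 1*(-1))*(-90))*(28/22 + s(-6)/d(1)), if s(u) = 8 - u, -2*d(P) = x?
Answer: -57330/11 ≈ -5211.8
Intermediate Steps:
x = -4 (x = -3 - 1 = -4)
d(P) = 2 (d(P) = -1/2*(-4) = 2)
((2*3 - 1*(-1))*(-90))*(28/22 + s(-6)/d(1)) = ((2*3 - 1*(-1))*(-90))*(28/22 + (8 - 1*(-6))/2) = ((6 + 1)*(-90))*(28*(1/22) + (8 + 6)*(1/2)) = (7*(-90))*(14/11 + 14*(1/2)) = -630*(14/11 + 7) = -630*91/11 = -57330/11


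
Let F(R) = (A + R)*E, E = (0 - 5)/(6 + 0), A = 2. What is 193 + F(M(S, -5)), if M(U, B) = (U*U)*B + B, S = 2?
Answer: 1273/6 ≈ 212.17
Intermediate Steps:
M(U, B) = B + B*U**2 (M(U, B) = U**2*B + B = B*U**2 + B = B + B*U**2)
E = -5/6 ≈ -0.83333
F(R) = -5/3 - 5*R/6 (F(R) = (2 + R)*(-5/6) = -5/3 - 5*R/6)
193 + F(M(S, -5)) = 193 + (-5/3 - (-25)*(1 + 2**2)/6) = 193 + (-5/3 - (-25)*(1 + 4)/6) = 193 + (-5/3 - (-25)*5/6) = 193 + (-5/3 - 5/6*(-25)) = 193 + (-5/3 + 125/6) = 193 + 115/6 = 1273/6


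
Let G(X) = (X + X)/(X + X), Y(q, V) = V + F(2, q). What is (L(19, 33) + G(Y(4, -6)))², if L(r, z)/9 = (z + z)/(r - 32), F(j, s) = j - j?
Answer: 337561/169 ≈ 1997.4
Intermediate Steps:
F(j, s) = 0
Y(q, V) = V (Y(q, V) = V + 0 = V)
G(X) = 1 (G(X) = (2*X)/((2*X)) = (2*X)*(1/(2*X)) = 1)
L(r, z) = 18*z/(-32 + r) (L(r, z) = 9*((z + z)/(r - 32)) = 9*((2*z)/(-32 + r)) = 9*(2*z/(-32 + r)) = 18*z/(-32 + r))
(L(19, 33) + G(Y(4, -6)))² = (18*33/(-32 + 19) + 1)² = (18*33/(-13) + 1)² = (18*33*(-1/13) + 1)² = (-594/13 + 1)² = (-581/13)² = 337561/169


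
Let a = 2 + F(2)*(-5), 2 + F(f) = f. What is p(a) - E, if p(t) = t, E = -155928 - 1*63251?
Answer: 219181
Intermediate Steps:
F(f) = -2 + f
a = 2 (a = 2 + (-2 + 2)*(-5) = 2 + 0*(-5) = 2 + 0 = 2)
E = -219179 (E = -155928 - 63251 = -219179)
p(a) - E = 2 - 1*(-219179) = 2 + 219179 = 219181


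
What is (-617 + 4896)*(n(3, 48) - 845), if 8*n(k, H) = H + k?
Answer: -28707811/8 ≈ -3.5885e+6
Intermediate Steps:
n(k, H) = H/8 + k/8 (n(k, H) = (H + k)/8 = H/8 + k/8)
(-617 + 4896)*(n(3, 48) - 845) = (-617 + 4896)*(((1/8)*48 + (1/8)*3) - 845) = 4279*((6 + 3/8) - 845) = 4279*(51/8 - 845) = 4279*(-6709/8) = -28707811/8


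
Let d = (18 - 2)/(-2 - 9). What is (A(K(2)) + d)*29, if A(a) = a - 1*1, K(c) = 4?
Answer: 493/11 ≈ 44.818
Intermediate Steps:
A(a) = -1 + a (A(a) = a - 1 = -1 + a)
d = -16/11 (d = 16/(-11) = 16*(-1/11) = -16/11 ≈ -1.4545)
(A(K(2)) + d)*29 = ((-1 + 4) - 16/11)*29 = (3 - 16/11)*29 = (17/11)*29 = 493/11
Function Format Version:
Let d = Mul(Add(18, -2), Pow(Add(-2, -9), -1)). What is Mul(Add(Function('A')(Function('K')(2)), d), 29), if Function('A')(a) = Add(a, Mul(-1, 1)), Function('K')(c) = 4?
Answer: Rational(493, 11) ≈ 44.818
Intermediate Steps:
Function('A')(a) = Add(-1, a) (Function('A')(a) = Add(a, -1) = Add(-1, a))
d = Rational(-16, 11) (d = Mul(16, Pow(-11, -1)) = Mul(16, Rational(-1, 11)) = Rational(-16, 11) ≈ -1.4545)
Mul(Add(Function('A')(Function('K')(2)), d), 29) = Mul(Add(Add(-1, 4), Rational(-16, 11)), 29) = Mul(Add(3, Rational(-16, 11)), 29) = Mul(Rational(17, 11), 29) = Rational(493, 11)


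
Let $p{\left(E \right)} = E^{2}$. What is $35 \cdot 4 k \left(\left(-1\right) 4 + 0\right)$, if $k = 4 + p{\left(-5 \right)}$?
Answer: $-16240$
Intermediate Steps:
$k = 29$ ($k = 4 + \left(-5\right)^{2} = 4 + 25 = 29$)
$35 \cdot 4 k \left(\left(-1\right) 4 + 0\right) = 35 \cdot 4 \cdot 29 \left(\left(-1\right) 4 + 0\right) = 140 \cdot 29 \left(-4 + 0\right) = 140 \cdot 29 \left(-4\right) = 140 \left(-116\right) = -16240$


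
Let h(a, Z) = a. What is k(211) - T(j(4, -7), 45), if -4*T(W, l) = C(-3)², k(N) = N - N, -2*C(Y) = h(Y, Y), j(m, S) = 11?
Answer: 9/16 ≈ 0.56250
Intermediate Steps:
C(Y) = -Y/2
k(N) = 0
T(W, l) = -9/16 (T(W, l) = -(-½*(-3))²/4 = -(3/2)²/4 = -¼*9/4 = -9/16)
k(211) - T(j(4, -7), 45) = 0 - 1*(-9/16) = 0 + 9/16 = 9/16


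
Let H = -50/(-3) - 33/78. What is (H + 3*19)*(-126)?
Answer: -119973/13 ≈ -9228.7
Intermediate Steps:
H = 1267/78 (H = -50*(-1/3) - 33*1/78 = 50/3 - 11/26 = 1267/78 ≈ 16.244)
(H + 3*19)*(-126) = (1267/78 + 3*19)*(-126) = (1267/78 + 57)*(-126) = (5713/78)*(-126) = -119973/13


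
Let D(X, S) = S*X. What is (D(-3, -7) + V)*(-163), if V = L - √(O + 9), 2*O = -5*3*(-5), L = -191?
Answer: 27710 + 163*√186/2 ≈ 28822.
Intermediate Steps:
O = 75/2 (O = (-5*3*(-5))/2 = (-15*(-5))/2 = (½)*75 = 75/2 ≈ 37.500)
V = -191 - √186/2 (V = -191 - √(75/2 + 9) = -191 - √(93/2) = -191 - √186/2 ≈ -197.82)
(D(-3, -7) + V)*(-163) = (-7*(-3) + (-191 - √186/2))*(-163) = (21 + (-191 - √186/2))*(-163) = (-170 - √186/2)*(-163) = 27710 + 163*√186/2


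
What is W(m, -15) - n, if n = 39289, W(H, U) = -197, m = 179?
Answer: -39486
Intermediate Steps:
W(m, -15) - n = -197 - 1*39289 = -197 - 39289 = -39486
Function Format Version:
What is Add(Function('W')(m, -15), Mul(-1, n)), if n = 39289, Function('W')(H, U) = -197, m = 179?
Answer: -39486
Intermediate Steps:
Add(Function('W')(m, -15), Mul(-1, n)) = Add(-197, Mul(-1, 39289)) = Add(-197, -39289) = -39486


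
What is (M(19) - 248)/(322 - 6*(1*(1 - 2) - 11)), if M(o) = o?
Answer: -229/394 ≈ -0.58122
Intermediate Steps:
(M(19) - 248)/(322 - 6*(1*(1 - 2) - 11)) = (19 - 248)/(322 - 6*(1*(1 - 2) - 11)) = -229/(322 - 6*(1*(-1) - 11)) = -229/(322 - 6*(-1 - 11)) = -229/(322 - 6*(-12)) = -229/(322 + 72) = -229/394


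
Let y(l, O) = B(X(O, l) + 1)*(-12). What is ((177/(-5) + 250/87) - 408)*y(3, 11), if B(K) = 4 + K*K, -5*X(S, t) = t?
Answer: 79717664/3625 ≈ 21991.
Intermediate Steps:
X(S, t) = -t/5
B(K) = 4 + K²
y(l, O) = -48 - 12*(1 - l/5)² (y(l, O) = (4 + (-l/5 + 1)²)*(-12) = (4 + (1 - l/5)²)*(-12) = -48 - 12*(1 - l/5)²)
((177/(-5) + 250/87) - 408)*y(3, 11) = ((177/(-5) + 250/87) - 408)*(-48 - 12*(-5 + 3)²/25) = ((177*(-⅕) + 250*(1/87)) - 408)*(-48 - 12/25*(-2)²) = ((-177/5 + 250/87) - 408)*(-48 - 12/25*4) = (-14149/435 - 408)*(-48 - 48/25) = -191629/435*(-1248/25) = 79717664/3625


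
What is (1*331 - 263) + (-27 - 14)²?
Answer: 1749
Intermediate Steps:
(1*331 - 263) + (-27 - 14)² = (331 - 263) + (-41)² = 68 + 1681 = 1749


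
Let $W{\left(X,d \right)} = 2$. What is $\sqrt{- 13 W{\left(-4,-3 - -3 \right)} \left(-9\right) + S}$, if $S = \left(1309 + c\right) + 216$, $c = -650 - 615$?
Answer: $\sqrt{494} \approx 22.226$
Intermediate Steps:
$c = -1265$
$S = 260$ ($S = \left(1309 - 1265\right) + 216 = 44 + 216 = 260$)
$\sqrt{- 13 W{\left(-4,-3 - -3 \right)} \left(-9\right) + S} = \sqrt{\left(-13\right) 2 \left(-9\right) + 260} = \sqrt{\left(-26\right) \left(-9\right) + 260} = \sqrt{234 + 260} = \sqrt{494}$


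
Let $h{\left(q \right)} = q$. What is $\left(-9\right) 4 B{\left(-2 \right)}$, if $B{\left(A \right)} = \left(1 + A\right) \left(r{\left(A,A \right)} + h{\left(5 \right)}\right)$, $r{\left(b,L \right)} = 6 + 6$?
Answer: $612$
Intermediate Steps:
$r{\left(b,L \right)} = 12$
$B{\left(A \right)} = 17 + 17 A$ ($B{\left(A \right)} = \left(1 + A\right) \left(12 + 5\right) = \left(1 + A\right) 17 = 17 + 17 A$)
$\left(-9\right) 4 B{\left(-2 \right)} = \left(-9\right) 4 \left(17 + 17 \left(-2\right)\right) = - 36 \left(17 - 34\right) = \left(-36\right) \left(-17\right) = 612$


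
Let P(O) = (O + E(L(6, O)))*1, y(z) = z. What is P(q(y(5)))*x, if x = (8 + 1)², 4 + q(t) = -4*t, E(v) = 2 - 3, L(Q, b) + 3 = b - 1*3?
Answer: -2025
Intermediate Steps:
L(Q, b) = -6 + b (L(Q, b) = -3 + (b - 1*3) = -3 + (b - 3) = -3 + (-3 + b) = -6 + b)
E(v) = -1
q(t) = -4 - 4*t
x = 81 (x = 9² = 81)
P(O) = -1 + O (P(O) = (O - 1)*1 = (-1 + O)*1 = -1 + O)
P(q(y(5)))*x = (-1 + (-4 - 4*5))*81 = (-1 + (-4 - 20))*81 = (-1 - 24)*81 = -25*81 = -2025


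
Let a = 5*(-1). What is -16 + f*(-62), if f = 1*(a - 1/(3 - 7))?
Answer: 557/2 ≈ 278.50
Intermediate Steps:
a = -5
f = -19/4 (f = 1*(-5 - 1/(3 - 7)) = 1*(-5 - 1/(-4)) = 1*(-5 - 1*(-¼)) = 1*(-5 + ¼) = 1*(-19/4) = -19/4 ≈ -4.7500)
-16 + f*(-62) = -16 - 19/4*(-62) = -16 + 589/2 = 557/2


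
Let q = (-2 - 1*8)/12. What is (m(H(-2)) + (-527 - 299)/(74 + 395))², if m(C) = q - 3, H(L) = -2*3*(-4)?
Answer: 5058001/161604 ≈ 31.299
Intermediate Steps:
q = -⅚ (q = (-2 - 8)*(1/12) = -10*1/12 = -⅚ ≈ -0.83333)
H(L) = 24 (H(L) = -6*(-4) = 24)
m(C) = -23/6 (m(C) = -⅚ - 3 = -23/6)
(m(H(-2)) + (-527 - 299)/(74 + 395))² = (-23/6 + (-527 - 299)/(74 + 395))² = (-23/6 - 826/469)² = (-23/6 - 826*1/469)² = (-23/6 - 118/67)² = (-2249/402)² = 5058001/161604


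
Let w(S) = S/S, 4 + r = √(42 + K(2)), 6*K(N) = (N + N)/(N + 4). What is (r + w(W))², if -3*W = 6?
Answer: (9 - √379)²/9 ≈ 12.175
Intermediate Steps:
K(N) = N/(3*(4 + N)) (K(N) = ((N + N)/(N + 4))/6 = ((2*N)/(4 + N))/6 = (2*N/(4 + N))/6 = N/(3*(4 + N)))
r = -4 + √379/3 (r = -4 + √(42 + (⅓)*2/(4 + 2)) = -4 + √(42 + (⅓)*2/6) = -4 + √(42 + (⅓)*2*(⅙)) = -4 + √(42 + ⅑) = -4 + √(379/9) = -4 + √379/3 ≈ 2.4893)
W = -2 (W = -⅓*6 = -2)
w(S) = 1
(r + w(W))² = ((-4 + √379/3) + 1)² = (-3 + √379/3)²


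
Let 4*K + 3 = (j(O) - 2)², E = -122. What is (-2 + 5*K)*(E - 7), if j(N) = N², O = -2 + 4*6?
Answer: -149846013/4 ≈ -3.7462e+7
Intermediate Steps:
O = 22 (O = -2 + 24 = 22)
K = 232321/4 (K = -¾ + (22² - 2)²/4 = -¾ + (484 - 2)²/4 = -¾ + (¼)*482² = -¾ + (¼)*232324 = -¾ + 58081 = 232321/4 ≈ 58080.)
(-2 + 5*K)*(E - 7) = (-2 + 5*(232321/4))*(-122 - 7) = (-2 + 1161605/4)*(-129) = (1161597/4)*(-129) = -149846013/4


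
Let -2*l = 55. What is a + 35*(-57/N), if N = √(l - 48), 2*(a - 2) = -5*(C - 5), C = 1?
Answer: 12 + 1995*I*√302/151 ≈ 12.0 + 229.6*I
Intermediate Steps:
l = -55/2 (l = -½*55 = -55/2 ≈ -27.500)
a = 12 (a = 2 + (-5*(1 - 5))/2 = 2 + (-5*(-4))/2 = 2 + (½)*20 = 2 + 10 = 12)
N = I*√302/2 (N = √(-55/2 - 48) = √(-151/2) = I*√302/2 ≈ 8.6891*I)
a + 35*(-57/N) = 12 + 35*(-57*(-I*√302/151)) = 12 + 35*(-(-57)*I*√302/151) = 12 + 35*(57*I*√302/151) = 12 + 1995*I*√302/151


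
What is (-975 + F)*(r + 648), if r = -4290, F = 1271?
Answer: -1078032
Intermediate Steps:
(-975 + F)*(r + 648) = (-975 + 1271)*(-4290 + 648) = 296*(-3642) = -1078032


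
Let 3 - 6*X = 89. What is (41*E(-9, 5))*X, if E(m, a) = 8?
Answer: -14104/3 ≈ -4701.3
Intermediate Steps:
X = -43/3 (X = ½ - ⅙*89 = ½ - 89/6 = -43/3 ≈ -14.333)
(41*E(-9, 5))*X = (41*8)*(-43/3) = 328*(-43/3) = -14104/3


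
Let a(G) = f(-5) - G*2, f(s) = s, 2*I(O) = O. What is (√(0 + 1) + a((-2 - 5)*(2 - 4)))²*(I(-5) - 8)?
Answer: -10752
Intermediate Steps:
I(O) = O/2
a(G) = -5 - 2*G (a(G) = -5 - G*2 = -5 - 2*G)
(√(0 + 1) + a((-2 - 5)*(2 - 4)))²*(I(-5) - 8) = (√(0 + 1) + (-5 - 2*(-2 - 5)*(2 - 4)))²*((½)*(-5) - 8) = (√1 + (-5 - (-14)*(-2)))²*(-5/2 - 8) = (1 + (-5 - 2*14))²*(-21/2) = (1 + (-5 - 28))²*(-21/2) = (1 - 33)²*(-21/2) = (-32)²*(-21/2) = 1024*(-21/2) = -10752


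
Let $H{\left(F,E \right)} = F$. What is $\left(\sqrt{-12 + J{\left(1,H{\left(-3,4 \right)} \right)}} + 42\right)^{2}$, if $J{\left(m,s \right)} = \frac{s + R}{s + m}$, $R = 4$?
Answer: $\frac{3503}{2} + 210 i \sqrt{2} \approx 1751.5 + 296.98 i$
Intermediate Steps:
$J{\left(m,s \right)} = \frac{4 + s}{m + s}$ ($J{\left(m,s \right)} = \frac{s + 4}{s + m} = \frac{4 + s}{m + s}$)
$\left(\sqrt{-12 + J{\left(1,H{\left(-3,4 \right)} \right)}} + 42\right)^{2} = \left(\sqrt{-12 + \frac{4 - 3}{1 - 3}} + 42\right)^{2} = \left(\sqrt{-12 + \frac{1}{-2} \cdot 1} + 42\right)^{2} = \left(\sqrt{-12 - \frac{1}{2}} + 42\right)^{2} = \left(\sqrt{- \frac{25}{2}} + 42\right)^{2} = \left(\frac{5 i \sqrt{2}}{2} + 42\right)^{2} = \left(42 + \frac{5 i \sqrt{2}}{2}\right)^{2}$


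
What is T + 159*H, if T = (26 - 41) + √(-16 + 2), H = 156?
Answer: 24789 + I*√14 ≈ 24789.0 + 3.7417*I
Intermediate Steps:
T = -15 + I*√14 (T = -15 + √(-14) = -15 + I*√14 ≈ -15.0 + 3.7417*I)
T + 159*H = (-15 + I*√14) + 159*156 = (-15 + I*√14) + 24804 = 24789 + I*√14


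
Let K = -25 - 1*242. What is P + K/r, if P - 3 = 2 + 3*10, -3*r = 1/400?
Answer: 320435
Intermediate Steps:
K = -267 (K = -25 - 242 = -267)
r = -1/1200 (r = -⅓/400 = -⅓*1/400 = -1/1200 ≈ -0.00083333)
P = 35 (P = 3 + (2 + 3*10) = 3 + (2 + 30) = 3 + 32 = 35)
P + K/r = 35 - 267/(-1/1200) = 35 - 267*(-1200) = 35 + 320400 = 320435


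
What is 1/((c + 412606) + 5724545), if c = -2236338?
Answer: 1/3900813 ≈ 2.5636e-7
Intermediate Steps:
1/((c + 412606) + 5724545) = 1/((-2236338 + 412606) + 5724545) = 1/(-1823732 + 5724545) = 1/3900813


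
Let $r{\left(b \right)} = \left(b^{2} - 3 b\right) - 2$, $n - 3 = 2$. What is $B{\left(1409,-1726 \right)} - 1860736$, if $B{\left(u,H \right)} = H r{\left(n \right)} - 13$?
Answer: $-1874557$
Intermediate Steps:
$n = 5$ ($n = 3 + 2 = 5$)
$r{\left(b \right)} = -2 + b^{2} - 3 b$
$B{\left(u,H \right)} = -13 + 8 H$ ($B{\left(u,H \right)} = H \left(-2 + 5^{2} - 15\right) - 13 = H \left(-2 + 25 - 15\right) - 13 = H 8 - 13 = 8 H - 13 = -13 + 8 H$)
$B{\left(1409,-1726 \right)} - 1860736 = \left(-13 + 8 \left(-1726\right)\right) - 1860736 = \left(-13 - 13808\right) - 1860736 = -13821 - 1860736 = -1874557$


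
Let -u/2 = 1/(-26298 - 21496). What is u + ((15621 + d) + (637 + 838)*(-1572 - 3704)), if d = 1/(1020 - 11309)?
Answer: -1909592600207215/245876233 ≈ -7.7665e+6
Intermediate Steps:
d = -1/10289 (d = 1/(-10289) = -1/10289 ≈ -9.7191e-5)
u = 1/23897 (u = -2/(-26298 - 21496) = -2/(-47794) = -2*(-1/47794) = 1/23897 ≈ 4.1846e-5)
u + ((15621 + d) + (637 + 838)*(-1572 - 3704)) = 1/23897 + ((15621 - 1/10289) + (637 + 838)*(-1572 - 3704)) = 1/23897 + (160724468/10289 + 1475*(-5276)) = 1/23897 + (160724468/10289 - 7782100) = 1/23897 - 79909302432/10289 = -1909592600207215/245876233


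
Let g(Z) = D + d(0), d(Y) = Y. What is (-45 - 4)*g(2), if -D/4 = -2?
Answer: -392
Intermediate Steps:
D = 8 (D = -4*(-2) = 8)
g(Z) = 8 (g(Z) = 8 + 0 = 8)
(-45 - 4)*g(2) = (-45 - 4)*8 = -49*8 = -392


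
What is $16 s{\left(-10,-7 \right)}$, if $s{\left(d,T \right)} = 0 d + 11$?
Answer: $176$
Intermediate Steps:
$s{\left(d,T \right)} = 11$ ($s{\left(d,T \right)} = 0 + 11 = 11$)
$16 s{\left(-10,-7 \right)} = 16 \cdot 11 = 176$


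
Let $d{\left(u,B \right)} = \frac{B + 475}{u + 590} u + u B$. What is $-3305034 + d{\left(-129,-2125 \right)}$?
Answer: $- \frac{1397036199}{461} \approx -3.0304 \cdot 10^{6}$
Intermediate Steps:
$d{\left(u,B \right)} = B u + \frac{u \left(475 + B\right)}{590 + u}$ ($d{\left(u,B \right)} = \frac{475 + B}{590 + u} u + B u = \frac{u \left(475 + B\right)}{590 + u} + B u = B u + \frac{u \left(475 + B\right)}{590 + u}$)
$-3305034 + d{\left(-129,-2125 \right)} = -3305034 - \frac{129 \left(475 + 591 \left(-2125\right) - -274125\right)}{590 - 129} = -3305034 - \frac{129 \left(475 - 1255875 + 274125\right)}{461} = -3305034 - \frac{129}{461} \left(-981275\right) = -3305034 + \frac{126584475}{461} = - \frac{1397036199}{461}$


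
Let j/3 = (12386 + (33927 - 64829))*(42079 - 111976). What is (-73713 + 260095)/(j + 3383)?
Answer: 186382/3882641939 ≈ 4.8004e-5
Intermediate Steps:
j = 3882638556 (j = 3*((12386 + (33927 - 64829))*(42079 - 111976)) = 3*((12386 - 30902)*(-69897)) = 3*(-18516*(-69897)) = 3*1294212852 = 3882638556)
(-73713 + 260095)/(j + 3383) = (-73713 + 260095)/(3882638556 + 3383) = 186382/3882641939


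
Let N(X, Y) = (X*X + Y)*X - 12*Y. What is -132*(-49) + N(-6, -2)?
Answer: 6288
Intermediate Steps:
N(X, Y) = -12*Y + X*(Y + X**2) (N(X, Y) = (X**2 + Y)*X - 12*Y = (Y + X**2)*X - 12*Y = X*(Y + X**2) - 12*Y = -12*Y + X*(Y + X**2))
-132*(-49) + N(-6, -2) = -132*(-49) + ((-6)**3 - 12*(-2) - 6*(-2)) = 6468 + (-216 + 24 + 12) = 6468 - 180 = 6288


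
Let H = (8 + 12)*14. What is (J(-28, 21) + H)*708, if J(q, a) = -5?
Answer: 194700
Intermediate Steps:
H = 280 (H = 20*14 = 280)
(J(-28, 21) + H)*708 = (-5 + 280)*708 = 275*708 = 194700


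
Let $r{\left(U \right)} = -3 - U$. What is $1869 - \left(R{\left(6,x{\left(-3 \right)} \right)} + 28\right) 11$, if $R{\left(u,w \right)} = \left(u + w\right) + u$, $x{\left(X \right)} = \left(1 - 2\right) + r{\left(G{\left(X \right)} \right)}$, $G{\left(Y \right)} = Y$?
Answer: $1440$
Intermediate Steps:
$x{\left(X \right)} = -4 - X$ ($x{\left(X \right)} = \left(1 - 2\right) - \left(3 + X\right) = -1 - \left(3 + X\right) = -4 - X$)
$R{\left(u,w \right)} = w + 2 u$
$1869 - \left(R{\left(6,x{\left(-3 \right)} \right)} + 28\right) 11 = 1869 - \left(\left(\left(-4 - -3\right) + 2 \cdot 6\right) + 28\right) 11 = 1869 - \left(\left(\left(-4 + 3\right) + 12\right) + 28\right) 11 = 1869 - \left(\left(-1 + 12\right) + 28\right) 11 = 1869 - \left(11 + 28\right) 11 = 1869 - 39 \cdot 11 = 1869 - 429 = 1440$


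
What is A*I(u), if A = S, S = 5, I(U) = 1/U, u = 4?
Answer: 5/4 ≈ 1.2500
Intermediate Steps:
A = 5
A*I(u) = 5/4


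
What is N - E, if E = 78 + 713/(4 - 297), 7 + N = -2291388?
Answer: -671400876/293 ≈ -2.2915e+6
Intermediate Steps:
N = -2291395 (N = -7 - 2291388 = -2291395)
E = 22141/293 (E = 78 + 713/(-293) = 78 + 713*(-1/293) = 78 - 713/293 = 22141/293 ≈ 75.567)
N - E = -2291395 - 1*22141/293 = -2291395 - 22141/293 = -671400876/293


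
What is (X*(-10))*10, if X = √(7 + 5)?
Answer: -200*√3 ≈ -346.41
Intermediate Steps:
X = 2*√3 (X = √12 = 2*√3 ≈ 3.4641)
(X*(-10))*10 = ((2*√3)*(-10))*10 = -20*√3*10 = -200*√3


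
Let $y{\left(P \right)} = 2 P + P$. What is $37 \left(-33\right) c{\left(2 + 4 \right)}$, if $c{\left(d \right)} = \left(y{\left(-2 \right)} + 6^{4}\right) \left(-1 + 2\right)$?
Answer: $-1575090$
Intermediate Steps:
$y{\left(P \right)} = 3 P$
$c{\left(d \right)} = 1290$ ($c{\left(d \right)} = \left(3 \left(-2\right) + 6^{4}\right) \left(-1 + 2\right) = \left(-6 + 1296\right) 1 = 1290 \cdot 1 = 1290$)
$37 \left(-33\right) c{\left(2 + 4 \right)} = 37 \left(-33\right) 1290 = \left(-1221\right) 1290 = -1575090$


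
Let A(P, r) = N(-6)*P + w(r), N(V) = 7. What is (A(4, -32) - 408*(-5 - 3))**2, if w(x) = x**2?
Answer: 18627856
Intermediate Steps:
A(P, r) = r**2 + 7*P (A(P, r) = 7*P + r**2 = r**2 + 7*P)
(A(4, -32) - 408*(-5 - 3))**2 = (((-32)**2 + 7*4) - 408*(-5 - 3))**2 = ((1024 + 28) - 408*(-8))**2 = (1052 - 136*(-24))**2 = (1052 + 3264)**2 = 4316**2 = 18627856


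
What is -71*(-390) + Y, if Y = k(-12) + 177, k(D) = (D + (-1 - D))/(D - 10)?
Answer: 613075/22 ≈ 27867.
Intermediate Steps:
k(D) = -1/(-10 + D)
Y = 3895/22 (Y = -1/(-10 - 12) + 177 = -1/(-22) + 177 = -1*(-1/22) + 177 = 1/22 + 177 = 3895/22 ≈ 177.05)
-71*(-390) + Y = -71*(-390) + 3895/22 = 27690 + 3895/22 = 613075/22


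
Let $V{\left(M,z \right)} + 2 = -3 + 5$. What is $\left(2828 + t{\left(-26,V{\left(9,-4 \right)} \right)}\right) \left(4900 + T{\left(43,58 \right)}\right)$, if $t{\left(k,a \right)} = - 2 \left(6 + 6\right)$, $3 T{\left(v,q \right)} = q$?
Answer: $\frac{41381432}{3} \approx 1.3794 \cdot 10^{7}$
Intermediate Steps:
$T{\left(v,q \right)} = \frac{q}{3}$
$V{\left(M,z \right)} = 0$ ($V{\left(M,z \right)} = -2 + \left(-3 + 5\right) = -2 + 2 = 0$)
$t{\left(k,a \right)} = -24$ ($t{\left(k,a \right)} = \left(-2\right) 12 = -24$)
$\left(2828 + t{\left(-26,V{\left(9,-4 \right)} \right)}\right) \left(4900 + T{\left(43,58 \right)}\right) = \left(2828 - 24\right) \left(4900 + \frac{1}{3} \cdot 58\right) = 2804 \left(4900 + \frac{58}{3}\right) = 2804 \cdot \frac{14758}{3} = \frac{41381432}{3}$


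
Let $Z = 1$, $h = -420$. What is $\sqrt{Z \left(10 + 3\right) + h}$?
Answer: $i \sqrt{407} \approx 20.174 i$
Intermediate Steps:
$\sqrt{Z \left(10 + 3\right) + h} = \sqrt{1 \left(10 + 3\right) - 420} = \sqrt{1 \cdot 13 - 420} = \sqrt{13 - 420} = \sqrt{-407} = i \sqrt{407}$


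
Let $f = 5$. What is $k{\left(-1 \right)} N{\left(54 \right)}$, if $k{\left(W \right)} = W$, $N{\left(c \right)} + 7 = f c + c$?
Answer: $-317$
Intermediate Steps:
$N{\left(c \right)} = -7 + 6 c$ ($N{\left(c \right)} = -7 + \left(5 c + c\right) = -7 + 6 c$)
$k{\left(-1 \right)} N{\left(54 \right)} = - (-7 + 6 \cdot 54) = - (-7 + 324) = \left(-1\right) 317 = -317$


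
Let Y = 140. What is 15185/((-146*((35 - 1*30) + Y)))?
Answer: -3037/4234 ≈ -0.71729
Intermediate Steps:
15185/((-146*((35 - 1*30) + Y))) = 15185/((-146*((35 - 1*30) + 140))) = 15185/((-146*((35 - 30) + 140))) = 15185/((-146*(5 + 140))) = 15185/((-146*145)) = 15185/(-21170) = 15185*(-1/21170) = -3037/4234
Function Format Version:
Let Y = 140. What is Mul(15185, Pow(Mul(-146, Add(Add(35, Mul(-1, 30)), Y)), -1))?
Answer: Rational(-3037, 4234) ≈ -0.71729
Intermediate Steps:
Mul(15185, Pow(Mul(-146, Add(Add(35, Mul(-1, 30)), Y)), -1)) = Mul(15185, Pow(Mul(-146, Add(Add(35, Mul(-1, 30)), 140)), -1)) = Mul(15185, Pow(Mul(-146, Add(Add(35, -30), 140)), -1)) = Mul(15185, Pow(Mul(-146, Add(5, 140)), -1)) = Mul(15185, Pow(Mul(-146, 145), -1)) = Mul(15185, Pow(-21170, -1)) = Mul(15185, Rational(-1, 21170)) = Rational(-3037, 4234)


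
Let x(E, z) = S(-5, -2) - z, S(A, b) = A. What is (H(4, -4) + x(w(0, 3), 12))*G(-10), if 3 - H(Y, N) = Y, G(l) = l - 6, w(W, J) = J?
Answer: 288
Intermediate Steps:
G(l) = -6 + l
H(Y, N) = 3 - Y
x(E, z) = -5 - z
(H(4, -4) + x(w(0, 3), 12))*G(-10) = ((3 - 1*4) + (-5 - 1*12))*(-6 - 10) = ((3 - 4) + (-5 - 12))*(-16) = (-1 - 17)*(-16) = -18*(-16) = 288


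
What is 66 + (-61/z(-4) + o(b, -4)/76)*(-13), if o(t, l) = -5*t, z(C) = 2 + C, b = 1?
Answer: -25053/76 ≈ -329.64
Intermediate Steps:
66 + (-61/z(-4) + o(b, -4)/76)*(-13) = 66 + (-61/(2 - 4) - 5*1/76)*(-13) = 66 + (-61/(-2) - 5*1/76)*(-13) = 66 + (-61*(-½) - 5/76)*(-13) = 66 + (61/2 - 5/76)*(-13) = 66 + (2313/76)*(-13) = 66 - 30069/76 = -25053/76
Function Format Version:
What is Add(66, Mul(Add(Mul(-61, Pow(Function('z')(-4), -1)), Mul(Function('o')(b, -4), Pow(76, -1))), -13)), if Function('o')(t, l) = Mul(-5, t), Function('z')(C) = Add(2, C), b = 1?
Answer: Rational(-25053, 76) ≈ -329.64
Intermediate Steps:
Add(66, Mul(Add(Mul(-61, Pow(Function('z')(-4), -1)), Mul(Function('o')(b, -4), Pow(76, -1))), -13)) = Add(66, Mul(Add(Mul(-61, Pow(Add(2, -4), -1)), Mul(Mul(-5, 1), Pow(76, -1))), -13)) = Add(66, Mul(Add(Mul(-61, Pow(-2, -1)), Mul(-5, Rational(1, 76))), -13)) = Add(66, Mul(Add(Mul(-61, Rational(-1, 2)), Rational(-5, 76)), -13)) = Add(66, Mul(Add(Rational(61, 2), Rational(-5, 76)), -13)) = Add(66, Mul(Rational(2313, 76), -13)) = Add(66, Rational(-30069, 76)) = Rational(-25053, 76)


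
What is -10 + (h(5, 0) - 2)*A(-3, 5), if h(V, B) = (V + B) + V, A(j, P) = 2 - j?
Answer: 30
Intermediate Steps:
h(V, B) = B + 2*V (h(V, B) = (B + V) + V = B + 2*V)
-10 + (h(5, 0) - 2)*A(-3, 5) = -10 + ((0 + 2*5) - 2)*(2 - 1*(-3)) = -10 + ((0 + 10) - 2)*(2 + 3) = -10 + (10 - 2)*5 = -10 + 8*5 = -10 + 40 = 30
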